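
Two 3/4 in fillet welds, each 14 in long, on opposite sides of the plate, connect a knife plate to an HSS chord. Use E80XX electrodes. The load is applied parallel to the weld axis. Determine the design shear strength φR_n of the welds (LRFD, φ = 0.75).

φR_n ≈ 534 kip

E80XX → F_EXX = 80 ksi.
Effective throat t_e = 0.707 × 0.75 = 0.5302 in.
Total length L = 28 in; A_we = 0.5302 × 28 = 14.85 in².
F_nw = 0.6 F_EXX = 0.6 × 80 = 48 ksi.
φR_n = 0.75 × 48 × 14.85 = 534.5 kip.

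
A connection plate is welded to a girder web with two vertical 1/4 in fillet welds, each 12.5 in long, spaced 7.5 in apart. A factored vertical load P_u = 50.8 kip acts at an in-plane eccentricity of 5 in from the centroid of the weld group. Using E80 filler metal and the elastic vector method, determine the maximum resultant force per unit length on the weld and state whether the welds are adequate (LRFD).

E80XX → F_EXX = 80 ksi.
Total weld length L_w = 25 in. Treat welds as unit-width lines.
Polar moment about centroid: J = 2[d³/12 + d(b/2)²] = 2[12.5³/12 + 12.5×3.75²] = 677.1 in³.
Direct shear f_v = P/L_w = 50.8 / 25 = 2.032 kip/in (vertical).
Torsion M = P·e = 50.8 × 5 = 254 kip·in.
Critical point at (x, y) = (3.75, 6.25) from centroid. f_tx = M·y/J = 2.345 kip/in; f_ty = M·x/J = 1.407 kip/in.
Resultant f_max = √[f_tx² + (f_v + f_ty)²] = √[2.345² + (2.032 + 1.407)²] = 4.162 kip/in.
Capacity per unit length: φr_n = 0.75 × 0.6 × 80 × (0.707 × 0.25) = 6.363 kip/in.
4.162 ≤ 6.363 → adequate.

f_max ≈ 4.16 kip/in; adequate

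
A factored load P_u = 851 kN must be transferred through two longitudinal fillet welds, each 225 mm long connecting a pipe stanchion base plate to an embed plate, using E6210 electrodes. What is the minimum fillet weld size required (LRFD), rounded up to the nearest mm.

w = 10 mm

E62XX → F_EXX = 620 MPa.
Total weld length L = 450 mm.
Required throat t_e = P_u / (φ × 0.6 F_EXX × L) = 851 / (0.75 × 0.6 × 620 × 450 × 10⁻³) = 6.778 mm.
Required leg w = t_e / 0.707 = 9.587 mm → use 10 mm.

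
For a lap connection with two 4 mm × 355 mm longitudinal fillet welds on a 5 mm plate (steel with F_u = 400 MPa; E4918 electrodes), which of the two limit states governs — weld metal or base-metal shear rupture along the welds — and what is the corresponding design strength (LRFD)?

E49XX → F_EXX = 490 MPa.
t_e = 0.707 × 4 = 2.828 mm; L = 710 mm.
Weld metal: φR_n = 0.75 × 0.6 × 490 × 2.828 × 710 × 10⁻³ = 442.7 kN.
Base metal (shear rupture): φR_n = 0.75 × 0.6 × 400 × 5 × 710 × 10⁻³ = 639 kN.
Governing: weld metal.

φR_n ≈ 443 kN (weld metal governs)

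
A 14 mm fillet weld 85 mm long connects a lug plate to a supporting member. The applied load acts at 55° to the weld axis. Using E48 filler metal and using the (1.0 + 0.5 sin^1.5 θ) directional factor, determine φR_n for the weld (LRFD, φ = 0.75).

φR_n ≈ 249 kN

E48XX → F_EXX = 480 MPa.
t_e = 0.707 × 14 = 9.898 mm; A_we = 9.898 × 85 = 841.3 mm².
Directional factor: 1.0 + 0.5 sin^1.5(55°) = 1.371.
F_nw = 0.6 × 480 × 1.371 = 394.8 MPa.
φR_n = 0.75 × 394.8 × 841.3 × 10⁻³ = 249.1 kN.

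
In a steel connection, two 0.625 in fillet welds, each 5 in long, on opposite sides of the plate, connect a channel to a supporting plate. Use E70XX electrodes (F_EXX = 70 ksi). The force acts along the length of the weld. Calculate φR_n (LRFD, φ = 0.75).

Effective throat t_e = 0.707 × 0.625 = 0.4419 in.
Total length L = 10 in; A_we = 0.4419 × 10 = 4.419 in².
F_nw = 0.6 F_EXX = 0.6 × 70 = 42 ksi.
φR_n = 0.75 × 42 × 4.419 = 139.2 kips.

φR_n ≈ 139 kips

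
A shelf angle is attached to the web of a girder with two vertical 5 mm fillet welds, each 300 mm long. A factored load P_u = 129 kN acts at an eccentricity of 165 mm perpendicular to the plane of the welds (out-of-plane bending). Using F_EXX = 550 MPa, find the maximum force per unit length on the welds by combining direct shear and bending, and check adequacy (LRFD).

L_w = 2 × 300 = 600 mm; section modulus (unit throat) S = 2 × L²/6 = 30000 mm².
Direct shear f_v = P/L_w = 129×10³/600 = 215 N/mm.
Moment M = P × e = 129×10³ × 165 = 21285000 N·mm; bending f_b = M/S = 709.5 N/mm.
f_max = √(f_v² + f_b²) = √(215² + 709.5²) = 741.4 N/mm.
φr_n = 0.75 × 0.6 × 550 × (0.707 × 5) = 874.9 N/mm → adequate.

f_max ≈ 741 N/mm; adequate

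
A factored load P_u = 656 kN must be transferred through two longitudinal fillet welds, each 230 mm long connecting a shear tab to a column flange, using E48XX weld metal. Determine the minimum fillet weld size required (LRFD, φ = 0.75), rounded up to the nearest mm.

E48XX → F_EXX = 480 MPa.
Total weld length L = 460 mm.
Required throat t_e = P_u / (φ × 0.6 F_EXX × L) = 656 / (0.75 × 0.6 × 480 × 460 × 10⁻³) = 6.602 mm.
Required leg w = t_e / 0.707 = 9.338 mm → use 10 mm.

w = 10 mm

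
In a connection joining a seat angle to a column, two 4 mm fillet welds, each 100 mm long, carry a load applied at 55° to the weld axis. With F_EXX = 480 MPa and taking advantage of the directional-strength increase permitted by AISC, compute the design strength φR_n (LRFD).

φR_n ≈ 167 kN

t_e = 0.707 × 4 = 2.828 mm; A_we = 2.828 × 200 = 565.6 mm².
Directional factor: 1.0 + 0.5 sin^1.5(55°) = 1.371.
F_nw = 0.6 × 480 × 1.371 = 394.8 MPa.
φR_n = 0.75 × 394.8 × 565.6 × 10⁻³ = 167.5 kN.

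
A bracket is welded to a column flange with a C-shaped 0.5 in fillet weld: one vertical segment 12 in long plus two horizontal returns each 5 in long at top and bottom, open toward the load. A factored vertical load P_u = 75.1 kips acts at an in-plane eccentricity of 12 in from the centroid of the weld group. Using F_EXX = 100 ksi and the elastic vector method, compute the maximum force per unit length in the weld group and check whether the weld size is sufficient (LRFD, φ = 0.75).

Total weld length L_w = 22 in. Treat welds as unit-width lines.
Centroid: x̄ = 2×5×2.5 / 22 = 1.136 in from the vertical weld.
Polar moment about centroid: J = I_x + I_y = [12³/12 + 2×5×6²] + [12×1.136² + 2(5³/12 + 5×1.364²)] = 558.9 in³.
Direct shear f_v = P/L_w = 75.1 / 22 = 3.414 kip/in (vertical).
Torsion M = P·e = 75.1 × 12 = 901.2 kip·in.
Critical point at (x, y) = (3.864, 6) from centroid. f_tx = M·y/J = 9.674 kip/in; f_ty = M·x/J = 6.23 kip/in.
Resultant f_max = √[f_tx² + (f_v + f_ty)²] = √[9.674² + (3.414 + 6.23)²] = 13.66 kip/in.
Capacity per unit length: φr_n = 0.75 × 0.6 × 100 × (0.707 × 0.5) = 15.91 kip/in.
13.66 ≤ 15.91 → adequate.

f_max ≈ 13.7 kip/in; adequate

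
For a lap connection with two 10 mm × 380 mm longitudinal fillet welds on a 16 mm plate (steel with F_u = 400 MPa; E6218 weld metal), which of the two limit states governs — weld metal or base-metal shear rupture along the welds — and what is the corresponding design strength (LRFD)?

E62XX → F_EXX = 620 MPa.
t_e = 0.707 × 10 = 7.07 mm; L = 760 mm.
Weld metal: φR_n = 0.75 × 0.6 × 620 × 7.07 × 760 × 10⁻³ = 1499 kN.
Base metal (shear rupture): φR_n = 0.75 × 0.6 × 400 × 16 × 760 × 10⁻³ = 2189 kN.
Governing: weld metal.

φR_n ≈ 1500 kN (weld metal governs)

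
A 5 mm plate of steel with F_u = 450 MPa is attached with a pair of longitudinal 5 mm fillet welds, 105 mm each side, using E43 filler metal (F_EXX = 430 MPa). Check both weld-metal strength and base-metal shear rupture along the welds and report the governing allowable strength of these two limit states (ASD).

R_n/Ω ≈ 95.8 kN (weld metal governs)

t_e = 0.707 × 5 = 3.535 mm; L = 210 mm.
Weld metal: R_n/Ω = (1/2.0) × 0.6 × 430 × 3.535 × 210 × 10⁻³ = 95.76 kN.
Base metal (shear rupture): R_n/Ω = (1/2.0) × 0.6 × 450 × 5 × 210 × 10⁻³ = 141.8 kN.
Governing: weld metal.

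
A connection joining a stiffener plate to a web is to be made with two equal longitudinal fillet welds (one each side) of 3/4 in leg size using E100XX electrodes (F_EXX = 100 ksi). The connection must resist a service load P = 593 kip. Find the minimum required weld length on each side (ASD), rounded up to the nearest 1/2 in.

L = 19 in on each side

Throat t_e = 0.707 × 0.75 = 0.5302 in.
r_n/Ω = (0.6 × 100 × 0.5302) / 2.0 = 15.91 kip/in.
L_req = P / (r_n/Ω) = 593 / 15.91 = 37.28 in total.
Per side: 37.28 / 2 = 18.64 in.
Round up → use L = 19 in on each side.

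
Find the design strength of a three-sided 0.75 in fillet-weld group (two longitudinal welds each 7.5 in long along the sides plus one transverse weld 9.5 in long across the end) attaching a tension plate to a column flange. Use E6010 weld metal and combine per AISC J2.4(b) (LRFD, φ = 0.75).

φR_n ≈ 387 kip

E60XX → F_EXX = 60 ksi.
t_e = 0.707 × 0.75 = 0.5302 in.
R_nwl = 0.6 × 60 × 0.5302 × 15 = 286.3 kip (longitudinal, 2 welds).
R_nwt = 0.6 × 60 × 0.5302 × 9.5 = 181.3 kip (transverse, base value).
(i) R_nwl + R_nwt = 467.7 kip; (ii) 0.85 R_nwl + 1.5 R_nwt = 515.4 kip.
R_n = max = 515.4 kip [governs: (ii)]; φR_n = 386.6 kip.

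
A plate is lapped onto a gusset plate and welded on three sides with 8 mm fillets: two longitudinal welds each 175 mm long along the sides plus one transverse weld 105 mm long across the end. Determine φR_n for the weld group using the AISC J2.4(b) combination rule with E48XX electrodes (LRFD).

φR_n ≈ 556 kN

E48XX → F_EXX = 480 MPa.
t_e = 0.707 × 8 = 5.656 mm.
R_nwl = 0.6 × 480 × 5.656 × 350 × 10⁻³ = 570.1 kN (longitudinal, 2 welds).
R_nwt = 0.6 × 480 × 5.656 × 105 × 10⁻³ = 171 kN (transverse, base value).
(i) R_nwl + R_nwt = 741.2 kN; (ii) 0.85 R_nwl + 1.5 R_nwt = 741.2 kN.
R_n = max = 741.2 kN [governs: (ii)]; φR_n = 555.9 kN.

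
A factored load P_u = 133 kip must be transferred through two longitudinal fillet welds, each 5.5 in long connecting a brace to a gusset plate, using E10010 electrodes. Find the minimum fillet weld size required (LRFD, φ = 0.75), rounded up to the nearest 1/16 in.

E100XX → F_EXX = 100 ksi.
Total weld length L = 11 in.
Required throat t_e = P_u / (φ × 0.6 F_EXX × L) = 133 / (0.75 × 0.6 × 100 × 11) = 0.2687 in.
Required leg w = t_e / 0.707 = 0.38 in → use 7/16 in.

w = 7/16 in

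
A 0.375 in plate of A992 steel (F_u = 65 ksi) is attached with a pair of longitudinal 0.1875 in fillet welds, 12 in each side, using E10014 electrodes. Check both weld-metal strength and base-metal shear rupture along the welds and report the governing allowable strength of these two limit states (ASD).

E100XX → F_EXX = 100 ksi.
t_e = 0.707 × 0.1875 = 0.1326 in; L = 24 in.
Weld metal: R_n/Ω = (1/2.0) × 0.6 × 100 × 0.1326 × 24 = 95.45 kip.
Base metal (shear rupture): R_n/Ω = (1/2.0) × 0.6 × 65 × 0.375 × 24 = 175.5 kip.
Governing: weld metal.

R_n/Ω ≈ 95.4 kip (weld metal governs)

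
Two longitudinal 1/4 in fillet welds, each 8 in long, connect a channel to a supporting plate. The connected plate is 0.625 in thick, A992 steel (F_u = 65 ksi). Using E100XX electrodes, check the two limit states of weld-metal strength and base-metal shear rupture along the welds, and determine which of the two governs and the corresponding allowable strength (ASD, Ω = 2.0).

E100XX → F_EXX = 100 ksi.
t_e = 0.707 × 0.25 = 0.1767 in; L = 16 in.
Weld metal: R_n/Ω = (1/2.0) × 0.6 × 100 × 0.1767 × 16 = 84.84 kip.
Base metal (shear rupture): R_n/Ω = (1/2.0) × 0.6 × 65 × 0.625 × 16 = 195 kip.
Governing: weld metal.

R_n/Ω ≈ 84.8 kip (weld metal governs)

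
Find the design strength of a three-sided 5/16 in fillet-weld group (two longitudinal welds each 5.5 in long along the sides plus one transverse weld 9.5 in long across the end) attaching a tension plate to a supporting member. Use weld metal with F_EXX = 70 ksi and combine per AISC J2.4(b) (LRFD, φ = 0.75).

t_e = 0.707 × 0.3125 = 0.2209 in.
R_nwl = 0.6 × 70 × 0.2209 × 11 = 102.1 kips (longitudinal, 2 welds).
R_nwt = 0.6 × 70 × 0.2209 × 9.5 = 88.15 kips (transverse, base value).
(i) R_nwl + R_nwt = 190.2 kips; (ii) 0.85 R_nwl + 1.5 R_nwt = 219 kips.
R_n = max = 219 kips [governs: (ii)]; φR_n = 164.2 kips.

φR_n ≈ 164 kips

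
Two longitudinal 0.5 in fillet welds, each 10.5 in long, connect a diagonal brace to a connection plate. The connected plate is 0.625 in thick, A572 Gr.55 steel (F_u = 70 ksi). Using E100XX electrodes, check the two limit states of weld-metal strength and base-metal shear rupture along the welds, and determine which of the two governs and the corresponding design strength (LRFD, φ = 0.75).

E100XX → F_EXX = 100 ksi.
t_e = 0.707 × 0.5 = 0.3535 in; L = 21 in.
Weld metal: φR_n = 0.75 × 0.6 × 100 × 0.3535 × 21 = 334.1 kip.
Base metal (shear rupture): φR_n = 0.75 × 0.6 × 70 × 0.625 × 21 = 413.4 kip.
Governing: weld metal.

φR_n ≈ 334 kip (weld metal governs)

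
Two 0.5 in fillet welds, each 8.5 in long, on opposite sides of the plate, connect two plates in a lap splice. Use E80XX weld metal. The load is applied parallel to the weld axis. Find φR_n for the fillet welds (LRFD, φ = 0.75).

E80XX → F_EXX = 80 ksi.
Effective throat t_e = 0.707 × 0.5 = 0.3535 in.
Total length L = 17 in; A_we = 0.3535 × 17 = 6.01 in².
F_nw = 0.6 F_EXX = 0.6 × 80 = 48 ksi.
φR_n = 0.75 × 48 × 6.01 = 216.3 kips.

φR_n ≈ 216 kips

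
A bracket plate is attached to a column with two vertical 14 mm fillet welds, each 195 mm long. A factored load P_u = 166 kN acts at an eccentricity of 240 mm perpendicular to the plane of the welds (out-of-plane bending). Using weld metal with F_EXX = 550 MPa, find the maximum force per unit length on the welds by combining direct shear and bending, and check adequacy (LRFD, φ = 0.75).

L_w = 2 × 195 = 390 mm; section modulus (unit throat) S = 2 × L²/6 = 12680 mm².
Direct shear f_v = P/L_w = 166×10³/390 = 425.6 N/mm.
Moment M = P × e = 166×10³ × 240 = 39840000 N·mm; bending f_b = M/S = 3143 N/mm.
f_max = √(f_v² + f_b²) = √(425.6² + 3143²) = 3172 N/mm.
φr_n = 0.75 × 0.6 × 550 × (0.707 × 14) = 2450 N/mm → NOT adequate.

f_max ≈ 3170 N/mm; NOT adequate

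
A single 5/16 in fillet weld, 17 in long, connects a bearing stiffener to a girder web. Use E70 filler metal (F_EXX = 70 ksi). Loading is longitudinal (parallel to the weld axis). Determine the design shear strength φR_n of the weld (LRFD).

φR_n ≈ 118 kips

Effective throat t_e = 0.707 × 0.3125 = 0.2209 in.
Total length L = 17 in; A_we = 0.2209 × 17 = 3.756 in².
F_nw = 0.6 F_EXX = 0.6 × 70 = 42 ksi.
φR_n = 0.75 × 42 × 3.756 = 118.3 kips.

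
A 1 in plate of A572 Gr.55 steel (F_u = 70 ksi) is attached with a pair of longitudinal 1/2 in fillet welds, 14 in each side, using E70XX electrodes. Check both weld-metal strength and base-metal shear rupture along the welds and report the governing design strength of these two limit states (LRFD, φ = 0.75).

φR_n ≈ 312 kip (weld metal governs)

E70XX → F_EXX = 70 ksi.
t_e = 0.707 × 0.5 = 0.3535 in; L = 28 in.
Weld metal: φR_n = 0.75 × 0.6 × 70 × 0.3535 × 28 = 311.8 kip.
Base metal (shear rupture): φR_n = 0.75 × 0.6 × 70 × 1 × 28 = 882 kip.
Governing: weld metal.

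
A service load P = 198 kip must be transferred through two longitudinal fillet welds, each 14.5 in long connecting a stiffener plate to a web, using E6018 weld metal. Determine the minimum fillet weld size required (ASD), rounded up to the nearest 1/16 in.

E60XX → F_EXX = 60 ksi.
Total weld length L = 29 in.
Required throat t_e = P × Ω / (0.6 F_EXX × L) = 198 × 2.0 / (0.6 × 60 × 29) = 0.3793 in.
Required leg w = t_e / 0.707 = 0.5365 in → use 9/16 in.

w = 9/16 in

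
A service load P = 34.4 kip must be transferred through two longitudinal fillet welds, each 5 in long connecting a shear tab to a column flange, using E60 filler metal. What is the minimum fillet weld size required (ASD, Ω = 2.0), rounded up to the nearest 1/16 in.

w = 5/16 in

E60XX → F_EXX = 60 ksi.
Total weld length L = 10 in.
Required throat t_e = P × Ω / (0.6 F_EXX × L) = 34.4 × 2.0 / (0.6 × 60 × 10) = 0.1911 in.
Required leg w = t_e / 0.707 = 0.2703 in → use 5/16 in.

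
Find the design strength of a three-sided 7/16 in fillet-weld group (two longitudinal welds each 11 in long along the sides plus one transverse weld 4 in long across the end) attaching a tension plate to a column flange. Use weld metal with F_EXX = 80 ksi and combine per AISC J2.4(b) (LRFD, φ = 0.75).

φR_n ≈ 290 kips

t_e = 0.707 × 0.4375 = 0.3093 in.
R_nwl = 0.6 × 80 × 0.3093 × 22 = 326.6 kips (longitudinal, 2 welds).
R_nwt = 0.6 × 80 × 0.3093 × 4 = 59.39 kips (transverse, base value).
(i) R_nwl + R_nwt = 386 kips; (ii) 0.85 R_nwl + 1.5 R_nwt = 366.7 kips.
R_n = max = 386 kips [governs: (i)]; φR_n = 289.5 kips.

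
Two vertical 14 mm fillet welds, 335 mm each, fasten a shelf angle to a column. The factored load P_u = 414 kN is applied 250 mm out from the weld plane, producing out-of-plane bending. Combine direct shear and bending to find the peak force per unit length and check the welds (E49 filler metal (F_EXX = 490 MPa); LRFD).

L_w = 2 × 335 = 670 mm; section modulus (unit throat) S = 2 × L²/6 = 37410 mm².
Direct shear f_v = P/L_w = 414×10³/670 = 617.9 N/mm.
Moment M = P × e = 414×10³ × 250 = 103500000 N·mm; bending f_b = M/S = 2767 N/mm.
f_max = √(f_v² + f_b²) = √(617.9² + 2767²) = 2835 N/mm.
φr_n = 0.75 × 0.6 × 490 × (0.707 × 14) = 2183 N/mm → NOT adequate.

f_max ≈ 2830 N/mm; NOT adequate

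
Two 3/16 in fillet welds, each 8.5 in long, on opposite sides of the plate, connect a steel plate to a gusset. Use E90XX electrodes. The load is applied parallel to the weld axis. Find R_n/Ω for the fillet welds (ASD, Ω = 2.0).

E90XX → F_EXX = 90 ksi.
Effective throat t_e = 0.707 × 0.1875 = 0.1326 in.
Total length L = 17 in; A_we = 0.1326 × 17 = 2.254 in².
F_nw = 0.6 F_EXX = 0.6 × 90 = 54 ksi.
R_n = 54 × 2.254 = 121.7 kips; R_n/Ω = 121.7/2.0 = 60.85 kips.

R_n/Ω ≈ 60.8 kips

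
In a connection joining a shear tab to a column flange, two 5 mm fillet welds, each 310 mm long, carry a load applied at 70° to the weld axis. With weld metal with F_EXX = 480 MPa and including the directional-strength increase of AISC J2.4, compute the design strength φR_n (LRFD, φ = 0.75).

φR_n ≈ 689 kN

t_e = 0.707 × 5 = 3.535 mm; A_we = 3.535 × 620 = 2192 mm².
Directional factor: 1.0 + 0.5 sin^1.5(70°) = 1.455.
F_nw = 0.6 × 480 × 1.455 = 419.2 MPa.
φR_n = 0.75 × 419.2 × 2192 × 10⁻³ = 689 kN.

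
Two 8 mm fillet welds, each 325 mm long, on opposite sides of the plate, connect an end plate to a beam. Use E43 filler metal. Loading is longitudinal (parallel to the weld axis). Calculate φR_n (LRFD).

E43XX → F_EXX = 430 MPa.
Effective throat t_e = 0.707 × 8 = 5.656 mm.
Total length L = 650 mm; A_we = 5.656 × 650 = 3676 mm².
F_nw = 0.6 F_EXX = 0.6 × 430 = 258 MPa.
φR_n = 0.75 × 258 × 3676 × 10⁻³ = 711.4 kN.

φR_n ≈ 711 kN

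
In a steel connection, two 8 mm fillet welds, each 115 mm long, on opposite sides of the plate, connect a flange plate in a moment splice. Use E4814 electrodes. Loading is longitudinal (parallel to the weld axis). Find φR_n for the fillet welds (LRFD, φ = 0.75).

E48XX → F_EXX = 480 MPa.
Effective throat t_e = 0.707 × 8 = 5.656 mm.
Total length L = 230 mm; A_we = 5.656 × 230 = 1301 mm².
F_nw = 0.6 F_EXX = 0.6 × 480 = 288 MPa.
φR_n = 0.75 × 288 × 1301 × 10⁻³ = 281 kN.

φR_n ≈ 281 kN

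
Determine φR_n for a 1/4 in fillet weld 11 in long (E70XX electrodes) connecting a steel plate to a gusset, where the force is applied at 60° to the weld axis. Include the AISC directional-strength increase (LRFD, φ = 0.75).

E70XX → F_EXX = 70 ksi.
t_e = 0.707 × 0.25 = 0.1767 in; A_we = 0.1767 × 11 = 1.944 in².
Directional factor: 1.0 + 0.5 sin^1.5(60°) = 1.403.
F_nw = 0.6 × 70 × 1.403 = 58.92 ksi.
φR_n = 0.75 × 58.92 × 1.944 = 85.92 kip.

φR_n ≈ 85.9 kip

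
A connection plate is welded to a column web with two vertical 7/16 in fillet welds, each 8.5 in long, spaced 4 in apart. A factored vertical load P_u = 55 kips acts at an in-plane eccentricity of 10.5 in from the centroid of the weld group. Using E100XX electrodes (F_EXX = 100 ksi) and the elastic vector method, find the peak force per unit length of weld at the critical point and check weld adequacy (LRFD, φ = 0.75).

f_max ≈ 17.5 kip/in; NOT adequate

Total weld length L_w = 17 in. Treat welds as unit-width lines.
Polar moment about centroid: J = 2[d³/12 + d(b/2)²] = 2[8.5³/12 + 8.5×2²] = 170.4 in³.
Direct shear f_v = P/L_w = 55 / 17 = 3.235 kip/in (vertical).
Torsion M = P·e = 55 × 10.5 = 577.5 kip·in.
Critical point at (x, y) = (2, 4.25) from centroid. f_tx = M·y/J = 14.41 kip/in; f_ty = M·x/J = 6.78 kip/in.
Resultant f_max = √[f_tx² + (f_v + f_ty)²] = √[14.41² + (3.235 + 6.78)²] = 17.55 kip/in.
Capacity per unit length: φr_n = 0.75 × 0.6 × 100 × (0.707 × 0.4375) = 13.92 kip/in.
17.55 > 13.92 → NOT adequate.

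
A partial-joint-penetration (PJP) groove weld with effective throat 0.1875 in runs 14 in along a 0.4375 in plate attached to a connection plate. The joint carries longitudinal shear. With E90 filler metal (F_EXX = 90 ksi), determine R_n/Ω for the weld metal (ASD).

R_n/Ω ≈ 70.9 kip

Effective throat (given) t_e = 0.1875 in.
A_we = 0.1875 × 14 = 2.625 in².
F_nw = 0.6 F_EXX = 54 ksi.
R_n/Ω = (54 × 2.625) / 2.0 = 70.88 kip.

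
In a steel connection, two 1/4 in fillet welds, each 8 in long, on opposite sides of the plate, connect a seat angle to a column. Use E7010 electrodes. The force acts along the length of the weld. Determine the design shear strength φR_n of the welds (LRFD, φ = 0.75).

E70XX → F_EXX = 70 ksi.
Effective throat t_e = 0.707 × 0.25 = 0.1767 in.
Total length L = 16 in; A_we = 0.1767 × 16 = 2.828 in².
F_nw = 0.6 F_EXX = 0.6 × 70 = 42 ksi.
φR_n = 0.75 × 42 × 2.828 = 89.08 kip.

φR_n ≈ 89.1 kip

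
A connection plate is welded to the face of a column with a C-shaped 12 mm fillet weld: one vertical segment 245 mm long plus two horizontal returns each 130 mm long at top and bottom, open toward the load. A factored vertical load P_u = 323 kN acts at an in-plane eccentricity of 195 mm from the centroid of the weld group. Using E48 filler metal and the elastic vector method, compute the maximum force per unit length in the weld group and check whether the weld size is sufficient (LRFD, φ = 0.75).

f_max ≈ 2090 N/mm; NOT adequate

E48XX → F_EXX = 480 MPa.
Total weld length L_w = 505 mm. Treat welds as unit-width lines.
Centroid: x̄ = 2×130×65 / 505 = 33.47 mm from the vertical weld.
Polar moment about centroid: J = I_x + I_y = [245³/12 + 2×130×122.5²] + [245×33.47² + 2(130³/12 + 130×31.53²)] = 6026000 mm³.
Direct shear f_v = P/L_w = 323×10³ / 505 = 639.6 N/mm (vertical).
Torsion M = P·e = 323×10³ × 195 = 62985000 N·mm.
Critical point at (x, y) = (96.53, 122.5) from centroid. f_tx = M·y/J = 1280 N/mm; f_ty = M·x/J = 1009 N/mm.
Resultant f_max = √[f_tx² + (f_v + f_ty)²] = √[1280² + (639.6 + 1009)²] = 2087 N/mm.
Capacity per unit length: φr_n = 0.75 × 0.6 × 480 × (0.707 × 12) = 1833 N/mm.
2087 > 1833 → NOT adequate.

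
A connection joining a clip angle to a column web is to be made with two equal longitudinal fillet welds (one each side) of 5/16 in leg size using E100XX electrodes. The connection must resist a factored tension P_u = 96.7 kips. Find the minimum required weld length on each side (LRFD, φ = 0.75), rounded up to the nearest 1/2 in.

E100XX → F_EXX = 100 ksi.
Throat t_e = 0.707 × 0.3125 = 0.2209 in.
φr_n = 0.75 × 0.6 × 100 × 0.2209 = 9.942 kips/in.
L_req = P_u / φr_n = 96.7 / 9.942 = 9.726 in total.
Per side: 9.726 / 2 = 4.863 in.
Round up → use L = 5 in on each side.

L = 5 in on each side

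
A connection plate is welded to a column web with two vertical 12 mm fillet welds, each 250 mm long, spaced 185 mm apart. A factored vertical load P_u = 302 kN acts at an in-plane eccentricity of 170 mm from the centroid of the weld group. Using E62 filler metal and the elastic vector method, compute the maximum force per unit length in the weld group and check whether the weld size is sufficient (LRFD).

f_max ≈ 1590 N/mm; adequate

E62XX → F_EXX = 620 MPa.
Total weld length L_w = 500 mm. Treat welds as unit-width lines.
Polar moment about centroid: J = 2[d³/12 + d(b/2)²] = 2[250³/12 + 250×92.5²] = 6882000 mm³.
Direct shear f_v = P/L_w = 302×10³ / 500 = 604 N/mm (vertical).
Torsion M = P·e = 302×10³ × 170 = 51340000 N·mm.
Critical point at (x, y) = (92.5, 125) from centroid. f_tx = M·y/J = 932.5 N/mm; f_ty = M·x/J = 690 N/mm.
Resultant f_max = √[f_tx² + (f_v + f_ty)²] = √[932.5² + (604 + 690)²] = 1595 N/mm.
Capacity per unit length: φr_n = 0.75 × 0.6 × 620 × (0.707 × 12) = 2367 N/mm.
1595 ≤ 2367 → adequate.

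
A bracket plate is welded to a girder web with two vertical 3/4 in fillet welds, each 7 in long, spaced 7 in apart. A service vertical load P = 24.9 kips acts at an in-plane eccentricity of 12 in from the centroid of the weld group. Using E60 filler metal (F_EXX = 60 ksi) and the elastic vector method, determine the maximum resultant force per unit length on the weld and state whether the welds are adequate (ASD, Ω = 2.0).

f_max ≈ 7.83 kip/in; adequate

Total weld length L_w = 14 in. Treat welds as unit-width lines.
Polar moment about centroid: J = 2[d³/12 + d(b/2)²] = 2[7³/12 + 7×3.5²] = 228.7 in³.
Direct shear f_v = P/L_w = 24.9 / 14 = 1.779 kip/in (vertical).
Torsion M = P·e = 24.9 × 12 = 298.8 kip·in.
Critical point at (x, y) = (3.5, 3.5) from centroid. f_tx = M·y/J = 4.573 kip/in; f_ty = M·x/J = 4.573 kip/in.
Resultant f_max = √[f_tx² + (f_v + f_ty)²] = √[4.573² + (1.779 + 4.573)²] = 7.827 kip/in.
Capacity per unit length: r_n/Ω = (1/2.0) × 0.6 × 60 × (0.707 × 0.75) = 9.544 kip/in.
7.827 ≤ 9.544 → adequate.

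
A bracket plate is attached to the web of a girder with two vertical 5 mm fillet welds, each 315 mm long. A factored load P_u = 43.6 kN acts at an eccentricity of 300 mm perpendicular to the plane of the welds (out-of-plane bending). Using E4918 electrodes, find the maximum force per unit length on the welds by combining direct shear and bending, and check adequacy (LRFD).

E49XX → F_EXX = 490 MPa.
L_w = 2 × 315 = 630 mm; section modulus (unit throat) S = 2 × L²/6 = 33080 mm².
Direct shear f_v = P/L_w = 43.6×10³/630 = 69.21 N/mm.
Moment M = P × e = 43.6×10³ × 300 = 13080000 N·mm; bending f_b = M/S = 395.5 N/mm.
f_max = √(f_v² + f_b²) = √(69.21² + 395.5²) = 401.5 N/mm.
φr_n = 0.75 × 0.6 × 490 × (0.707 × 5) = 779.5 N/mm → adequate.

f_max ≈ 401 N/mm; adequate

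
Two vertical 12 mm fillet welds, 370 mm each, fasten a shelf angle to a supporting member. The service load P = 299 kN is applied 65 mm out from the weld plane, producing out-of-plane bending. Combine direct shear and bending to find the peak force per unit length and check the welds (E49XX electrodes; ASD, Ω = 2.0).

E49XX → F_EXX = 490 MPa.
L_w = 2 × 370 = 740 mm; section modulus (unit throat) S = 2 × L²/6 = 45630 mm².
Direct shear f_v = P/L_w = 299×10³/740 = 404.1 N/mm.
Moment M = P × e = 299×10³ × 65 = 19435000 N·mm; bending f_b = M/S = 425.9 N/mm.
f_max = √(f_v² + f_b²) = √(404.1² + 425.9²) = 587.1 N/mm.
r_n/Ω = (1/2.0) × 0.6 × 490 × (0.707 × 12) = 1247 N/mm → adequate.

f_max ≈ 587 N/mm; adequate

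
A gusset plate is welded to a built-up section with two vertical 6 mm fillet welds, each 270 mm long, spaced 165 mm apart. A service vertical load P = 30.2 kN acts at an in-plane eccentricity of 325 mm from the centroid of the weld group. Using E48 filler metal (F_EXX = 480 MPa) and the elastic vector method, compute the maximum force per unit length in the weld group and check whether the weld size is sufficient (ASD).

f_max ≈ 257 N/mm; adequate

Total weld length L_w = 540 mm. Treat welds as unit-width lines.
Polar moment about centroid: J = 2[d³/12 + d(b/2)²] = 2[270³/12 + 270×82.5²] = 6956000 mm³.
Direct shear f_v = P/L_w = 30.2×10³ / 540 = 55.93 N/mm (vertical).
Torsion M = P·e = 30.2×10³ × 325 = 9815000 N·mm.
Critical point at (x, y) = (82.5, 135) from centroid. f_tx = M·y/J = 190.5 N/mm; f_ty = M·x/J = 116.4 N/mm.
Resultant f_max = √[f_tx² + (f_v + f_ty)²] = √[190.5² + (55.93 + 116.4)²] = 256.9 N/mm.
Capacity per unit length: r_n/Ω = (1/2.0) × 0.6 × 480 × (0.707 × 6) = 610.8 N/mm.
256.9 ≤ 610.8 → adequate.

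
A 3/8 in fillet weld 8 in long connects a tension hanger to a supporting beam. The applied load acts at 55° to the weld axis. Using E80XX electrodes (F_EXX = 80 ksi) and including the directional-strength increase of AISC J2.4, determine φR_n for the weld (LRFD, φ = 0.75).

φR_n ≈ 105 kips

t_e = 0.707 × 0.375 = 0.2651 in; A_we = 0.2651 × 8 = 2.121 in².
Directional factor: 1.0 + 0.5 sin^1.5(55°) = 1.371.
F_nw = 0.6 × 80 × 1.371 = 65.79 ksi.
φR_n = 0.75 × 65.79 × 2.121 = 104.7 kips.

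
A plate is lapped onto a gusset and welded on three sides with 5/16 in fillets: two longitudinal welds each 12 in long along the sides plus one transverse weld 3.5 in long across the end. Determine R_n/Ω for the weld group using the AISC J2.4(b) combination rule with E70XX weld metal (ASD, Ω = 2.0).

R_n/Ω ≈ 128 kips

E70XX → F_EXX = 70 ksi.
t_e = 0.707 × 0.3125 = 0.2209 in.
R_nwl = 0.6 × 70 × 0.2209 × 24 = 222.7 kips (longitudinal, 2 welds).
R_nwt = 0.6 × 70 × 0.2209 × 3.5 = 32.48 kips (transverse, base value).
(i) R_nwl + R_nwt = 255.2 kips; (ii) 0.85 R_nwl + 1.5 R_nwt = 238 kips.
R_n = max = 255.2 kips [governs: (i)]; R_n/Ω = 127.6 kips.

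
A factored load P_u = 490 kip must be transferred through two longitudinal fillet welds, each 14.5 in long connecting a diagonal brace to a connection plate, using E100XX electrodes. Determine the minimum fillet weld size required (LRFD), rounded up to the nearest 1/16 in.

E100XX → F_EXX = 100 ksi.
Total weld length L = 29 in.
Required throat t_e = P_u / (φ × 0.6 F_EXX × L) = 490 / (0.75 × 0.6 × 100 × 29) = 0.3755 in.
Required leg w = t_e / 0.707 = 0.5311 in → use 9/16 in.

w = 9/16 in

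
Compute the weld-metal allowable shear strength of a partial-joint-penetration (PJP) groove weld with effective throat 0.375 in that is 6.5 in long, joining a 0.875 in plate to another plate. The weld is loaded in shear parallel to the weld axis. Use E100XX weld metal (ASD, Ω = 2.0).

R_n/Ω ≈ 73.1 kips

E100XX → F_EXX = 100 ksi.
Effective throat (given) t_e = 0.375 in.
A_we = 0.375 × 6.5 = 2.438 in².
F_nw = 0.6 F_EXX = 60 ksi.
R_n/Ω = (60 × 2.438) / 2.0 = 73.12 kips.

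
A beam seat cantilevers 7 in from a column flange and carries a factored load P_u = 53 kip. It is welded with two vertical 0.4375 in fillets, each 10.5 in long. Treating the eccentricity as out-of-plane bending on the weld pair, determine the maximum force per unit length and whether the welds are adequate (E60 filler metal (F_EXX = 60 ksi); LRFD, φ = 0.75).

f_max ≈ 10.4 kip/in; NOT adequate

L_w = 2 × 10.5 = 21 in; section modulus (unit throat) S = 2 × L²/6 = 36.75 in².
Direct shear f_v = P/L_w = 53/21 = 2.524 kip/in.
Moment M = P × e = 53 × 7 = 371 kip·in; bending f_b = M/S = 10.1 kip/in.
f_max = √(f_v² + f_b²) = √(2.524² + 10.1²) = 10.41 kip/in.
φr_n = 0.75 × 0.6 × 60 × (0.707 × 0.4375) = 8.351 kip/in → NOT adequate.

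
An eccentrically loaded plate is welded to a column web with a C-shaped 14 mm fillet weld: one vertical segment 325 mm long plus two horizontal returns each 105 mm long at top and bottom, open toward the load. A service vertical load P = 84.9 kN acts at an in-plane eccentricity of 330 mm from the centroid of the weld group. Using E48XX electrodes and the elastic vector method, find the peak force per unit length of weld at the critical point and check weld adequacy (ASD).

E48XX → F_EXX = 480 MPa.
Total weld length L_w = 535 mm. Treat welds as unit-width lines.
Centroid: x̄ = 2×105×52.5 / 535 = 20.61 mm from the vertical weld.
Polar moment about centroid: J = I_x + I_y = [325³/12 + 2×105×162.5²] + [325×20.61² + 2(105³/12 + 105×31.89²)] = 8951000 mm³.
Direct shear f_v = P/L_w = 84.9×10³ / 535 = 158.7 N/mm (vertical).
Torsion M = P·e = 84.9×10³ × 330 = 28017000 N·mm.
Critical point at (x, y) = (84.39, 162.5) from centroid. f_tx = M·y/J = 508.7 N/mm; f_ty = M·x/J = 264.2 N/mm.
Resultant f_max = √[f_tx² + (f_v + f_ty)²] = √[508.7² + (158.7 + 264.2)²] = 661.5 N/mm.
Capacity per unit length: r_n/Ω = (1/2.0) × 0.6 × 480 × (0.707 × 14) = 1425 N/mm.
661.5 ≤ 1425 → adequate.

f_max ≈ 661 N/mm; adequate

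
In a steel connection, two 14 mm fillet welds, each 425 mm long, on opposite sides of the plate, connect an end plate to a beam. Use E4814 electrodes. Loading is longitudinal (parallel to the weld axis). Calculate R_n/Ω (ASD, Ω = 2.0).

R_n/Ω ≈ 1210 kN

E48XX → F_EXX = 480 MPa.
Effective throat t_e = 0.707 × 14 = 9.898 mm.
Total length L = 850 mm; A_we = 9.898 × 850 = 8413 mm².
F_nw = 0.6 F_EXX = 0.6 × 480 = 288 MPa.
R_n = 288 × 8413 × 10⁻³ = 2423 kN; R_n/Ω = 2423/2.0 = 1212 kN.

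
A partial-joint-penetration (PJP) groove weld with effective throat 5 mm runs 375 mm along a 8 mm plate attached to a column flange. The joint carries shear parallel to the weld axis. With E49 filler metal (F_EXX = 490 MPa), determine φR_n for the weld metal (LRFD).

Effective throat (given) t_e = 5 mm.
A_we = 5 × 375 = 1875 mm².
F_nw = 0.6 F_EXX = 294 MPa.
φR_n = 0.75 × 294 × 1875 × 10⁻³ = 413.4 kN.

φR_n ≈ 413 kN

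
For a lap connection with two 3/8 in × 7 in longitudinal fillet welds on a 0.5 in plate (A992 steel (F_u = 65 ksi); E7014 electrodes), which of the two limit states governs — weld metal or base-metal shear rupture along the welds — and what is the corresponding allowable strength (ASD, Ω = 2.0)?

R_n/Ω ≈ 77.9 kips (weld metal governs)

E70XX → F_EXX = 70 ksi.
t_e = 0.707 × 0.375 = 0.2651 in; L = 14 in.
Weld metal: R_n/Ω = (1/2.0) × 0.6 × 70 × 0.2651 × 14 = 77.95 kips.
Base metal (shear rupture): R_n/Ω = (1/2.0) × 0.6 × 65 × 0.5 × 14 = 136.5 kips.
Governing: weld metal.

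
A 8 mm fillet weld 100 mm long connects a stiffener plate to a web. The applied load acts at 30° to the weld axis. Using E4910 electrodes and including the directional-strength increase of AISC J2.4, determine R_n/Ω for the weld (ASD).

R_n/Ω ≈ 97.8 kN

E49XX → F_EXX = 490 MPa.
t_e = 0.707 × 8 = 5.656 mm; A_we = 5.656 × 100 = 565.6 mm².
Directional factor: 1.0 + 0.5 sin^1.5(30°) = 1.177.
F_nw = 0.6 × 490 × 1.177 = 346 MPa.
R_n/Ω = (346 × 565.6) / 2.0 × 10⁻³ = 97.84 kN.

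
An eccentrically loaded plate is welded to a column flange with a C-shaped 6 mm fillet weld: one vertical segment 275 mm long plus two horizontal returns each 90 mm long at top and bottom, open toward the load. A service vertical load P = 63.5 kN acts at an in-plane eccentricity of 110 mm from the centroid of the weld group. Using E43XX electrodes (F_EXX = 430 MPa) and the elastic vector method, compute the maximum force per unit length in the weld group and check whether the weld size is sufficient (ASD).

Total weld length L_w = 455 mm. Treat welds as unit-width lines.
Centroid: x̄ = 2×90×45 / 455 = 17.8 mm from the vertical weld.
Polar moment about centroid: J = I_x + I_y = [275³/12 + 2×90×137.5²] + [275×17.8² + 2(90³/12 + 90×27.2²)] = 5478000 mm³.
Direct shear f_v = P/L_w = 63.5×10³ / 455 = 139.6 N/mm (vertical).
Torsion M = P·e = 63.5×10³ × 110 = 6985000 N·mm.
Critical point at (x, y) = (72.2, 137.5) from centroid. f_tx = M·y/J = 175.3 N/mm; f_ty = M·x/J = 92.06 N/mm.
Resultant f_max = √[f_tx² + (f_v + f_ty)²] = √[175.3² + (139.6 + 92.06)²] = 290.5 N/mm.
Capacity per unit length: r_n/Ω = (1/2.0) × 0.6 × 430 × (0.707 × 6) = 547.2 N/mm.
290.5 ≤ 547.2 → adequate.

f_max ≈ 290 N/mm; adequate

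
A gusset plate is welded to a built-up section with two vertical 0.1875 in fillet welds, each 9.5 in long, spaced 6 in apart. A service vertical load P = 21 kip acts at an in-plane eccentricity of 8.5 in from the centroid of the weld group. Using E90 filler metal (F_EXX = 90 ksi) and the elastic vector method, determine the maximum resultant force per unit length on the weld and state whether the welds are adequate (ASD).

f_max ≈ 3.9 kip/in; NOT adequate

Total weld length L_w = 19 in. Treat welds as unit-width lines.
Polar moment about centroid: J = 2[d³/12 + d(b/2)²] = 2[9.5³/12 + 9.5×3²] = 313.9 in³.
Direct shear f_v = P/L_w = 21 / 19 = 1.105 kip/in (vertical).
Torsion M = P·e = 21 × 8.5 = 178.5 kip·in.
Critical point at (x, y) = (3, 4.75) from centroid. f_tx = M·y/J = 2.701 kip/in; f_ty = M·x/J = 1.706 kip/in.
Resultant f_max = √[f_tx² + (f_v + f_ty)²] = √[2.701² + (1.105 + 1.706)²] = 3.899 kip/in.
Capacity per unit length: r_n/Ω = (1/2.0) × 0.6 × 90 × (0.707 × 0.1875) = 3.579 kip/in.
3.899 > 3.579 → NOT adequate.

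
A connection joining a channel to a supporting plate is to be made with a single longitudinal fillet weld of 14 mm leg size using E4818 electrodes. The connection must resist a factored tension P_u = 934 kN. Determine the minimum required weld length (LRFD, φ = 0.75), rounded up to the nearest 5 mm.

E48XX → F_EXX = 480 MPa.
Throat t_e = 0.707 × 14 = 9.898 mm.
φr_n = 0.75 × 0.6 × 480 × 9.898 × 10⁻³ = 2.138 kN/mm.
L_req = P_u / φr_n = 934 / 2.138 = 436.9 mm total.
Round up → use L = 440 mm.

L = 440 mm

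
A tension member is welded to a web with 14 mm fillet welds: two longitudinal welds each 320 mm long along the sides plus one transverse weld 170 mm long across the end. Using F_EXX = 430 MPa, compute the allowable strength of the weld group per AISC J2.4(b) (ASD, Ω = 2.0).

t_e = 0.707 × 14 = 9.898 mm.
R_nwl = 0.6 × 430 × 9.898 × 640 × 10⁻³ = 1634 kN (longitudinal, 2 welds).
R_nwt = 0.6 × 430 × 9.898 × 170 × 10⁻³ = 434.1 kN (transverse, base value).
(i) R_nwl + R_nwt = 2068 kN; (ii) 0.85 R_nwl + 1.5 R_nwt = 2040 kN.
R_n = max = 2068 kN [governs: (i)]; R_n/Ω = 1034 kN.

R_n/Ω ≈ 1030 kN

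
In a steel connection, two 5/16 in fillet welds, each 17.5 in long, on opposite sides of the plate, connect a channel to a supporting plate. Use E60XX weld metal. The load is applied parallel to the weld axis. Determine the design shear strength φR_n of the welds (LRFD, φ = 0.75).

E60XX → F_EXX = 60 ksi.
Effective throat t_e = 0.707 × 0.3125 = 0.2209 in.
Total length L = 35 in; A_we = 0.2209 × 35 = 7.733 in².
F_nw = 0.6 F_EXX = 0.6 × 60 = 36 ksi.
φR_n = 0.75 × 36 × 7.733 = 208.8 kip.

φR_n ≈ 209 kip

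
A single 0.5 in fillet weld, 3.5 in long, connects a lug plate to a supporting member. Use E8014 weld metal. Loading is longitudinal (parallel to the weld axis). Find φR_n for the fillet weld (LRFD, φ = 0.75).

E80XX → F_EXX = 80 ksi.
Effective throat t_e = 0.707 × 0.5 = 0.3535 in.
Total length L = 3.5 in; A_we = 0.3535 × 3.5 = 1.237 in².
F_nw = 0.6 F_EXX = 0.6 × 80 = 48 ksi.
φR_n = 0.75 × 48 × 1.237 = 44.54 kips.

φR_n ≈ 44.5 kips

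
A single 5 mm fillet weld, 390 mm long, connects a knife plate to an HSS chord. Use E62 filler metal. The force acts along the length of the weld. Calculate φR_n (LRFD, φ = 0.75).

E62XX → F_EXX = 620 MPa.
Effective throat t_e = 0.707 × 5 = 3.535 mm.
Total length L = 390 mm; A_we = 3.535 × 390 = 1379 mm².
F_nw = 0.6 F_EXX = 0.6 × 620 = 372 MPa.
φR_n = 0.75 × 372 × 1379 × 10⁻³ = 384.6 kN.

φR_n ≈ 385 kN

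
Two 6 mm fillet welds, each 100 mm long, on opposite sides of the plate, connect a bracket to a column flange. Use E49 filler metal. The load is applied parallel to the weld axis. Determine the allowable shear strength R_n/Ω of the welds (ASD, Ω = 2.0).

R_n/Ω ≈ 125 kN

E49XX → F_EXX = 490 MPa.
Effective throat t_e = 0.707 × 6 = 4.242 mm.
Total length L = 200 mm; A_we = 4.242 × 200 = 848.4 mm².
F_nw = 0.6 F_EXX = 0.6 × 490 = 294 MPa.
R_n = 294 × 848.4 × 10⁻³ = 249.4 kN; R_n/Ω = 249.4/2.0 = 124.7 kN.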